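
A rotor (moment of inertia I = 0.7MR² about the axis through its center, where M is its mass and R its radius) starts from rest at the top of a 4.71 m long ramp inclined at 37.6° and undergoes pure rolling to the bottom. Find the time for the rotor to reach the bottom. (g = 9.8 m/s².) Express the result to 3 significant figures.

Here I = 0.7MR², so the shape factor k = I/(MR²) = 0.7.
Translational: Mg sinθ − f = Ma. Rotational about the CM: fR = Iα = kMRa, so f = kMa.
Hence a = g sinθ/(1+k) = 9.8×sin37.6°/1.7 = 3.517 m/s².
With constant a from rest, t = √(2L/a) = √(2·4.71/3.517) ≈ 1.64 s.

t ≈ 1.64 s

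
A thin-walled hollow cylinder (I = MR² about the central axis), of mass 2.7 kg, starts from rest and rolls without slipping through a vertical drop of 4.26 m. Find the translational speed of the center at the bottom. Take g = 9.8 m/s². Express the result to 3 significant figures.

For this body I = MR², i.e. k = I/(MR²) = 1.
Since it rolls without slipping, ω = v/R and KE = ½Mv² + ½Iω² = ½(1+k)Mv² = Mv².
Setting Mgh = Mv² gives v = √(2gh/(1+k)) = √(2·9.8·4.26/2) ≈ 6.46 m/s.

v ≈ 6.46 m/s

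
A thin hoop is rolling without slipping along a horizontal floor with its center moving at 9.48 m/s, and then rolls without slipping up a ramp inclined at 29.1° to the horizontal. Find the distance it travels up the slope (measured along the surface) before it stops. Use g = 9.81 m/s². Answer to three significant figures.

d ≈ 18.8 m

Here I = MR², so the shape factor k = I/(MR²) = 1.
Since it rolls without slipping, ω = v/R and KE = ½Mv² + ½Iω² = ½(1+k)Mv² = Mv².
Setting this equal to Mgh gives the vertical rise h = (1+k)v₀²/(2g) = 2×9.48²/(2×9.81) = 9.161 m.
The distance along the slope is d = h/sinθ = 9.161/sin29.1° ≈ 18.8 m.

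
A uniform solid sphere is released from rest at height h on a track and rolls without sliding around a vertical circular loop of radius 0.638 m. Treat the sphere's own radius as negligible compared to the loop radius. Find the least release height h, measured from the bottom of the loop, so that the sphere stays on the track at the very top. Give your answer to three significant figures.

h_min ≈ 1.72 m

Here I = (2/5)MR², so the shape factor k = I/(MR²) = 0.4.
At the top of the loop, the minimum-contact condition is Mg = Mv_top²/r, so v_top² = gr.
With ω = v/R, the kinetic energy at speed v is ½(1+k)Mv² = (7/10)Mv².
Energy conservation from release (height h) to the top (height 2r): Mgh = Mg(2r) + (7/10)M·gr.
Thus h_min = 2r + (1+k)r/2 = r(2 + 1.4/2) = 0.638 × 2.7 ≈ 1.72 m.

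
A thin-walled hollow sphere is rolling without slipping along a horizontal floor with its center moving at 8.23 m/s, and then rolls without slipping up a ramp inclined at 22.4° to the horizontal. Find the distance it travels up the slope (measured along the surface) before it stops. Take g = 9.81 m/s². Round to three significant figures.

d ≈ 15.1 m

For this body I = (2/3)MR², i.e. k = I/(MR²) = 2/3.
Pure rolling means v = ωR; then KE = ½Mv² + ½I(v/R)² = ½(1+k)Mv² = (5/6)Mv².
Setting this equal to Mgh gives the vertical rise h = (1+k)v₀²/(2g) = 1.667×8.23²/(2×9.81) = 5.754 m.
Along the incline, d = h/sinθ = 5.754/sin22.4° ≈ 15.1 m.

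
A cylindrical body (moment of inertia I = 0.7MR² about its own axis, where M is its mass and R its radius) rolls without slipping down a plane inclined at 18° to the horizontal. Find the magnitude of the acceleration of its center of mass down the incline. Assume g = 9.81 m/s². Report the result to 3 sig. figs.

a ≈ 1.78 m/s²

The moment of inertia is 0.7MR², giving k ≡ I/(MR²) = 0.7.
Newton's second law down the slope: Mg sinθ − f = Ma. The torque equation fR = Iα (with α = a/R) gives f = kMa.
Eliminating f: Mg sinθ = (1+k)Ma, so a = g sinθ/(1+k) = 9.81 × sin18° / 1.7 ≈ 1.78 m/s².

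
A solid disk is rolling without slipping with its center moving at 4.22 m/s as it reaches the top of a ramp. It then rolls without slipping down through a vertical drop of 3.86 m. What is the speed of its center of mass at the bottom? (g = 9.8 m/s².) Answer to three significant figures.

For this body I = (1/2)MR², i.e. k = I/(MR²) = 0.5.
Rolling without slipping gives ω = v/R, so the total kinetic energy is ½Mv² + ½Iω² = ½(1+k)Mv² = (3/4)Mv².
Energy conservation: (3/4)Mv₀² + Mgh = (3/4)Mv², so v² = v₀² + 2gh/(1+k).
v = √(4.22² + 2×9.8×3.86/1.5) = √68.25 ≈ 8.26 m/s.

v ≈ 8.26 m/s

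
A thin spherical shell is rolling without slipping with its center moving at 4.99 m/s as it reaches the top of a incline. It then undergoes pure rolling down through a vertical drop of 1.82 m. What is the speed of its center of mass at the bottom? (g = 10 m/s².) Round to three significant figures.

With I = (2/3)MR², the ratio k = I/(MR²) is 2/3.
Since it rolls without slipping, ω = v/R and KE = ½Mv² + ½Iω² = ½(1+k)Mv² = (5/6)Mv².
Conserving energy between top and bottom: (5/6)Mv² = (5/6)Mv₀² + Mgh, hence v² = v₀² + 2gh/(1+k).
v = √(4.99² + 2×10×1.82/1.667) = √46.74 ≈ 6.84 m/s.

v ≈ 6.84 m/s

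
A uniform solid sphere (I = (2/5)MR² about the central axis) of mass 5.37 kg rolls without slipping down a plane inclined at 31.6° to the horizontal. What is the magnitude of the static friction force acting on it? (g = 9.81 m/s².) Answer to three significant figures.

f ≈ 7.89 N

With I = (2/5)MR², the ratio k = I/(MR²) is 0.4.
Translational: Mg sinθ − f = Ma. Rotational about the CM: fR = Iα = kMRa, so f = kMa.
Combining, a = g sinθ/(1+k) and f = kMa = kMg sinθ/(1+k).
f = 0.4 × 5.37 × 9.81 × sin31.6° / 1.4 ≈ 7.89 N.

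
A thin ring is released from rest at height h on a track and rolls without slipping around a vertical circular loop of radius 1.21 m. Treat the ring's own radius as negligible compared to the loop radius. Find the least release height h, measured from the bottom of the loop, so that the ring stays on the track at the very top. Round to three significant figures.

With I = MR², the ratio k = I/(MR²) is 1.
At the top of the loop, the minimum-contact condition is Mg = Mv_top²/r, so v_top² = gr.
With ω = v/R, the kinetic energy at speed v is ½(1+k)Mv² = Mv².
Energy conservation from release (height h) to the top (height 2r): Mgh = Mg(2r) + M·gr.
Thus h_min = 2r + (1+k)r/2 = r(2 + 2/2) = 1.21 × 3 ≈ 3.63 m.

h_min ≈ 3.63 m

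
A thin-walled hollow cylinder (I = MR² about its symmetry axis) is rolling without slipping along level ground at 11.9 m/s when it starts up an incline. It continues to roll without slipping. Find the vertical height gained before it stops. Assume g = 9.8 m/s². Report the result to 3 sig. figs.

Here I = MR², so the shape factor k = I/(MR²) = 1.
Pure rolling means v = ωR; then KE = ½Mv² + ½I(v/R)² = ½(1+k)Mv² = Mv².
All of this converts to potential energy at the highest point: Mv₀² = Mgh.
Thus h = (1+k)v₀²/(2g) = 2 × 11.9² / (2 × 9.8) ≈ 14.5 m.

h ≈ 14.5 m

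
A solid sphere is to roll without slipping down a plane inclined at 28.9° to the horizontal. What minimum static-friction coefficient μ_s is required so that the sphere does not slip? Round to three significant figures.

Here I = (2/5)MR², so the shape factor k = I/(MR²) = 0.4.
Along the incline Mg sinθ − f = Ma, and torque about the center fR = Iα = kMR²(a/R) gives f = kMa.
These give a = g sinθ/(1+k) and the required friction f = kMg sinθ/(1+k).
With N = Mg cosθ, the no-slip condition f ≤ μN gives μ_min = f/N = k tanθ/(1+k).
μ_min = 0.4 × tan28.9° / 1.4 ≈ 0.158.

μ_min ≈ 0.158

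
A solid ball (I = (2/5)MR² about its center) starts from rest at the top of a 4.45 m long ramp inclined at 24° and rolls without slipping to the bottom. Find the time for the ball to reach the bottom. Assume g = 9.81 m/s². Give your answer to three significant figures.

The moment of inertia is (2/5)MR², giving k ≡ I/(MR²) = 0.4.
Translational: Mg sinθ − f = Ma. Rotational about the CM: fR = Iα = kMRa, so f = kMa.
Hence a = g sinθ/(1+k) = 9.81×sin24°/1.4 = 2.85 m/s².
With constant a from rest, t = √(2L/a) = √(2·4.45/2.85) ≈ 1.77 s.

t ≈ 1.77 s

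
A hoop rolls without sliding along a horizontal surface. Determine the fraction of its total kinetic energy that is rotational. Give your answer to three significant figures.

The moment of inertia is MR², giving k ≡ I/(MR²) = 1.
Since ω = v/R, the translational part is ½Mv² and the rotational part is ½I(v/R)² = ½kMv²; the total is ½(1+k)Mv².
The rotational fraction is therefore k/(1+k) = 1/2 ≈ 0.500.

fraction ≈ 0.500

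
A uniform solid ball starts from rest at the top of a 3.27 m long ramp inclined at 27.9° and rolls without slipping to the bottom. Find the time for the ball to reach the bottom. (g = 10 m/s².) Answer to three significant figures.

t ≈ 1.40 s

Here I = (2/5)MR², so the shape factor k = I/(MR²) = 0.4.
Along the incline Mg sinθ − f = Ma, and torque about the center fR = Iα = kMR²(a/R) gives f = kMa.
Hence a = g sinθ/(1+k) = 10×sin27.9°/1.4 = 3.342 m/s².
Starting from rest, L = ½at², so t = √(2L/a) = √(2×3.27/3.342) ≈ 1.40 s.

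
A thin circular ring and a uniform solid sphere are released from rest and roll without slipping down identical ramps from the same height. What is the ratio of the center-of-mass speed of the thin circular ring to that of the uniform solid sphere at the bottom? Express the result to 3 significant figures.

Each satisfies Mgh = ½(1+k)Mv² with k = I/(MR²), so v ∝ 1/√(1+k).
For the thin circular ring k = 1; for the uniform solid sphere k = 0.4.
v₁/v₂ = √((1+k₂)/(1+k₁)) = √(1.4/2) ≈ 0.837.

v_ratio ≈ 0.837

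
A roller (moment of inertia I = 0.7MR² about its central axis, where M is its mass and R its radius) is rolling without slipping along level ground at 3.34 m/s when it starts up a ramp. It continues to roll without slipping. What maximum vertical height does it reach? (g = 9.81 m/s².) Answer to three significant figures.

With I = 0.7MR², the ratio k = I/(MR²) is 0.7.
The rolling condition ω = v/R makes the rotational term ½I(v/R)² = ½kMv², so KE_total = ½(1+k)Mv² = (17/20)Mv².
All of this converts to potential energy at the highest point: (17/20)Mv₀² = Mgh.
Thus h = (1+k)v₀²/(2g) = 1.7 × 3.34² / (2 × 9.81) ≈ 0.967 m.

h ≈ 0.967 m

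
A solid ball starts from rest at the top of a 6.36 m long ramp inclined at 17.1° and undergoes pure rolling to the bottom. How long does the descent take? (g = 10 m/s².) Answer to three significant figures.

With I = (2/5)MR², the ratio k = I/(MR²) is 0.4.
Along the incline Mg sinθ − f = Ma, and torque about the center fR = Iα = kMR²(a/R) gives f = kMa.
Hence a = g sinθ/(1+k) = 10×sin17.1°/1.4 = 2.1 m/s².
With constant a from rest, t = √(2L/a) = √(2·6.36/2.1) ≈ 2.46 s.

t ≈ 2.46 s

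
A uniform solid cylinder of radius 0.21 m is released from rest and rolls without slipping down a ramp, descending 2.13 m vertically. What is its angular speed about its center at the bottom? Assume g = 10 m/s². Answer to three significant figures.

ω ≈ 25.4 rad/s

Here I = (1/2)MR², so the shape factor k = I/(MR²) = 0.5.
Rolling without slipping gives ω = v/R, so the total kinetic energy is ½Mv² + ½Iω² = ½(1+k)Mv² = (3/4)Mv².
Energy conservation Mgh = ½(1+k)Mv² gives v = √(2gh/(1+k)) = √(2 × 10 × 2.13 / 1.5) = 5.329 m/s.
Then ω = v/R = 5.329 / 0.21 ≈ 25.4 rad/s.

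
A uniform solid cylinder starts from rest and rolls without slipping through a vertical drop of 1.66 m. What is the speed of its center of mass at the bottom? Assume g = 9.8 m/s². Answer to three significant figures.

With I = (1/2)MR², the ratio k = I/(MR²) is 0.5.
The rolling condition ω = v/R makes the rotational term ½I(v/R)² = ½kMv², so KE_total = ½(1+k)Mv² = (3/4)Mv².
Setting Mgh = (3/4)Mv² gives v = √(2gh/(1+k)) = √(2·9.8·1.66/1.5) ≈ 4.66 m/s.

v ≈ 4.66 m/s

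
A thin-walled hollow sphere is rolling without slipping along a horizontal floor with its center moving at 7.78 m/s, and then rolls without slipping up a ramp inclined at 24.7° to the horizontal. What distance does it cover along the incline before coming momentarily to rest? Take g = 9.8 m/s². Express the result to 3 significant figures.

d ≈ 12.3 m

The moment of inertia is (2/3)MR², giving k ≡ I/(MR²) = 2/3.
Rolling without slipping gives ω = v/R, so the total kinetic energy is ½Mv² + ½Iω² = ½(1+k)Mv² = (5/6)Mv².
Setting this equal to Mgh gives the vertical rise h = (1+k)v₀²/(2g) = 1.667×7.78²/(2×9.8) = 5.147 m.
Along the incline, d = h/sinθ = 5.147/sin24.7° ≈ 12.3 m.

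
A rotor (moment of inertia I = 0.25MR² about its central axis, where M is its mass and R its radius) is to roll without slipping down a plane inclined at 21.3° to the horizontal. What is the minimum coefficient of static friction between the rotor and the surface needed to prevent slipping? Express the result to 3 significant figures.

Here I = 0.25MR², so the shape factor k = I/(MR²) = 0.25.
Newton's second law down the slope: Mg sinθ − f = Ma. The torque equation fR = Iα (with α = a/R) gives f = kMa.
These give a = g sinθ/(1+k) and the required friction f = kMg sinθ/(1+k).
The normal force is N = Mg cosθ, so μ_min = f/N = k tanθ/(1+k).
μ_min = 0.25 × tan21.3° / 1.25 ≈ 0.0780.

μ_min ≈ 0.0780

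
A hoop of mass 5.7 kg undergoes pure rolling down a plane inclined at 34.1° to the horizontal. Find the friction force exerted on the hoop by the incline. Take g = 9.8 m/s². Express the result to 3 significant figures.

f ≈ 15.7 N

The moment of inertia is MR², giving k ≡ I/(MR²) = 1.
Along the incline Mg sinθ − f = Ma, and torque about the center fR = Iα = kMR²(a/R) gives f = kMa.
Combining, a = g sinθ/(1+k) and f = kMa = kMg sinθ/(1+k).
f = 1 × 5.7 × 9.8 × sin34.1° / 2 ≈ 15.7 N.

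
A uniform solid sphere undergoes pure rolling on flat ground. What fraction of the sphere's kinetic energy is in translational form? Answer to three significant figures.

With I = (2/5)MR², the ratio k = I/(MR²) is 0.4.
With ω = v/R, KE_trans = ½Mv² and KE_rot = ½Iω² = ½kMv², so KE_total = ½(1+k)Mv².
The translational fraction is therefore 1/(1+k) = 1/1.4 ≈ 0.714.

fraction ≈ 0.714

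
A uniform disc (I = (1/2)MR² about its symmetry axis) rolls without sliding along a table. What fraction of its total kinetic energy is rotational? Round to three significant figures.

For this body I = (1/2)MR², i.e. k = I/(MR²) = 0.5.
Since ω = v/R, the translational part is ½Mv² and the rotational part is ½I(v/R)² = ½kMv²; the total is ½(1+k)Mv².
The rotational fraction is therefore k/(1+k) = 0.5/1.5 ≈ 0.333.

fraction ≈ 0.333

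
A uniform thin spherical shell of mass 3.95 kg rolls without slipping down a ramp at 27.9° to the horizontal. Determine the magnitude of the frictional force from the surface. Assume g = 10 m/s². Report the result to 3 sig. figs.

Here I = (2/3)MR², so the shape factor k = I/(MR²) = 2/3.
Newton's second law down the slope: Mg sinθ − f = Ma. The torque equation fR = Iα (with α = a/R) gives f = kMa.
Combining, a = g sinθ/(1+k) and f = kMa = kMg sinθ/(1+k).
f = (2/3) × 3.95 × 10 × sin27.9° / 1.667 ≈ 7.39 N.

f ≈ 7.39 N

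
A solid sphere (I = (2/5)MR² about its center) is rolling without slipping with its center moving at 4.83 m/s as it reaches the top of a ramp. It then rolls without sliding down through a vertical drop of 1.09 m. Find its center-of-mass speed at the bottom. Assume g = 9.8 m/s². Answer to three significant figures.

v ≈ 6.21 m/s

The moment of inertia is (2/5)MR², giving k ≡ I/(MR²) = 0.4.
Since it rolls without slipping, ω = v/R and KE = ½Mv² + ½Iω² = ½(1+k)Mv² = (7/10)Mv².
Energy conservation: (7/10)Mv₀² + Mgh = (7/10)Mv², so v² = v₀² + 2gh/(1+k).
v = √(4.83² + 2×9.8×1.09/1.4) = √38.59 ≈ 6.21 m/s.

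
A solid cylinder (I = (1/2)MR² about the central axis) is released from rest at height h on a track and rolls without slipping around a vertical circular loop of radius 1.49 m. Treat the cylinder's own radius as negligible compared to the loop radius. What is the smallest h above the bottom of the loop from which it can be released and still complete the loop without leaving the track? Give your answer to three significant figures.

Here I = (1/2)MR², so the shape factor k = I/(MR²) = 0.5.
At the top, contact is just lost when gravity alone supplies the centripetal force: Mg = Mv_top²/r, i.e. v_top² = gr.
With ω = v/R, the kinetic energy at speed v is ½(1+k)Mv² = (3/4)Mv².
Energy conservation from release (height h) to the top (height 2r): Mgh = Mg(2r) + (3/4)M·gr.
Thus h_min = 2r + (1+k)r/2 = r(2 + 1.5/2) = 1.49 × 2.75 ≈ 4.10 m.

h_min ≈ 4.10 m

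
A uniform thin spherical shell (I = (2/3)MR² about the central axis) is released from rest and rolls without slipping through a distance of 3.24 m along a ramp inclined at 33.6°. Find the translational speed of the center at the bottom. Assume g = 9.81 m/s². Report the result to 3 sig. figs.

v ≈ 4.59 m/s

For this body I = (2/3)MR², i.e. k = I/(MR²) = 2/3.
Rolling without slipping gives ω = v/R, so the total kinetic energy is ½Mv² + ½Iω² = ½(1+k)Mv² = (5/6)Mv².
The vertical drop is h = L sinθ = 3.24 × sin33.6° = 1.793 m.
Energy conservation: Mgh = (5/6)Mv², so v = √(2gh/(1+k)) = √(2 × 9.81 × 1.793 / 1.667) ≈ 4.59 m/s.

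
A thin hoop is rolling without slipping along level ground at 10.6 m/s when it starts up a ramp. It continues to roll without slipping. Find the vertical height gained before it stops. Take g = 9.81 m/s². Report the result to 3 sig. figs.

The moment of inertia is MR², giving k ≡ I/(MR²) = 1.
Rolling without slipping gives ω = v/R, so the total kinetic energy is ½Mv² + ½Iω² = ½(1+k)Mv² = Mv².
All of this converts to potential energy at the highest point: Mv₀² = Mgh.
Thus h = (1+k)v₀²/(2g) = 2 × 10.6² / (2 × 9.81) ≈ 11.5 m.

h ≈ 11.5 m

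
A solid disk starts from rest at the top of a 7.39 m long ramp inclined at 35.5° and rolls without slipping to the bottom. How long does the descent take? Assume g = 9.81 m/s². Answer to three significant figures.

t ≈ 1.97 s

Here I = (1/2)MR², so the shape factor k = I/(MR²) = 0.5.
Along the incline Mg sinθ − f = Ma, and torque about the center fR = Iα = kMR²(a/R) gives f = kMa.
Hence a = g sinθ/(1+k) = 9.81×sin35.5°/1.5 = 3.798 m/s².
Starting from rest, L = ½at², so t = √(2L/a) = √(2×7.39/3.798) ≈ 1.97 s.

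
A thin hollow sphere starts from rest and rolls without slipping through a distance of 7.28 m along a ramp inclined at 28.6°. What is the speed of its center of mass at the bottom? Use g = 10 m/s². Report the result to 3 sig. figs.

For this body I = (2/3)MR², i.e. k = I/(MR²) = 2/3.
Rolling without slipping gives ω = v/R, so the total kinetic energy is ½Mv² + ½Iω² = ½(1+k)Mv² = (5/6)Mv².
The vertical drop is h = L sinθ = 7.28 × sin28.6° = 3.485 m.
Energy conservation: Mgh = (5/6)Mv², so v = √(2gh/(1+k)) = √(2 × 10 × 3.485 / 1.667) ≈ 6.47 m/s.

v ≈ 6.47 m/s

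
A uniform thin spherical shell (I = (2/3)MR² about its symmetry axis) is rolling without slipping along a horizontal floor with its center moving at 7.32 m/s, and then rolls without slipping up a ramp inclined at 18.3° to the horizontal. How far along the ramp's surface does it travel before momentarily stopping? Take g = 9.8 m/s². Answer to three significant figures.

d ≈ 14.5 m

The moment of inertia is (2/3)MR², giving k ≡ I/(MR²) = 2/3.
Since it rolls without slipping, ω = v/R and KE = ½Mv² + ½Iω² = ½(1+k)Mv² = (5/6)Mv².
Setting this equal to Mgh gives the vertical rise h = (1+k)v₀²/(2g) = 1.667×7.32²/(2×9.8) = 4.556 m.
Along the incline, d = h/sinθ = 4.556/sin18.3° ≈ 14.5 m.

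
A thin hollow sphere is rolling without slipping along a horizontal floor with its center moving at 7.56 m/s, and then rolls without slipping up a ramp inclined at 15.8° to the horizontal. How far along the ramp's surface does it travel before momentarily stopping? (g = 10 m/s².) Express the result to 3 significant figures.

For this body I = (2/3)MR², i.e. k = I/(MR²) = 2/3.
Pure rolling means v = ωR; then KE = ½Mv² + ½I(v/R)² = ½(1+k)Mv² = (5/6)Mv².
Setting this equal to Mgh gives the vertical rise h = (1+k)v₀²/(2g) = 1.667×7.56²/(2×10) = 4.763 m.
Along the incline, d = h/sinθ = 4.763/sin15.8° ≈ 17.5 m.

d ≈ 17.5 m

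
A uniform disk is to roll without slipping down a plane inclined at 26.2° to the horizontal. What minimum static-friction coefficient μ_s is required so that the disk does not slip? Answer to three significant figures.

μ_min ≈ 0.164

With I = (1/2)MR², the ratio k = I/(MR²) is 0.5.
Along the incline Mg sinθ − f = Ma, and torque about the center fR = Iα = kMR²(a/R) gives f = kMa.
These give a = g sinθ/(1+k) and the required friction f = kMg sinθ/(1+k).
The normal force is N = Mg cosθ, so μ_min = f/N = k tanθ/(1+k).
μ_min = 0.5 × tan26.2° / 1.5 ≈ 0.164.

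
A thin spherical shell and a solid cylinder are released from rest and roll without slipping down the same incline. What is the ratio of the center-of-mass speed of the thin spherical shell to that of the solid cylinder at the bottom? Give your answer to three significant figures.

v_ratio ≈ 0.949

Each satisfies Mgh = ½(1+k)Mv² with k = I/(MR²), so v ∝ 1/√(1+k).
For the thin spherical shell k = 2/3; for the solid cylinder k = 0.5.
v₁/v₂ = √((1+k₂)/(1+k₁)) = √(1.5/1.667) ≈ 0.949.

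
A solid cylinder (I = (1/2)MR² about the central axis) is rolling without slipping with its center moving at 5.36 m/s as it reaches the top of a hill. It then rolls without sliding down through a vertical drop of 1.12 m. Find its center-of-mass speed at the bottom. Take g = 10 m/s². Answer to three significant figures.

With I = (1/2)MR², the ratio k = I/(MR²) is 0.5.
Since it rolls without slipping, ω = v/R and KE = ½Mv² + ½Iω² = ½(1+k)Mv² = (3/4)Mv².
Energy conservation: (3/4)Mv₀² + Mgh = (3/4)Mv², so v² = v₀² + 2gh/(1+k).
v = √(5.36² + 2×10×1.12/1.5) = √43.66 ≈ 6.61 m/s.

v ≈ 6.61 m/s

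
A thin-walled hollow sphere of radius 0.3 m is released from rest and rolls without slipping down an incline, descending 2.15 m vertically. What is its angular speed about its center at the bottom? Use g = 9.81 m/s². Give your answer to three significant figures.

The moment of inertia is (2/3)MR², giving k ≡ I/(MR²) = 2/3.
Rolling without slipping gives ω = v/R, so the total kinetic energy is ½Mv² + ½Iω² = ½(1+k)Mv² = (5/6)Mv².
Energy conservation Mgh = ½(1+k)Mv² gives v = √(2gh/(1+k)) = √(2 × 9.81 × 2.15 / 1.667) = 5.031 m/s.
Then ω = v/R = 5.031 / 0.3 ≈ 16.8 rad/s.

ω ≈ 16.8 rad/s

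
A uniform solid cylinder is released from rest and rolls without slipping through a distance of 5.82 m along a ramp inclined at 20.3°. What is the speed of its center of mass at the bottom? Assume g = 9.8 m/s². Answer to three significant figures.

v ≈ 5.14 m/s

For this body I = (1/2)MR², i.e. k = I/(MR²) = 0.5.
Since it rolls without slipping, ω = v/R and KE = ½Mv² + ½Iω² = ½(1+k)Mv² = (3/4)Mv².
The vertical drop is h = L sinθ = 5.82 × sin20.3° = 2.019 m.
Setting Mgh = (3/4)Mv² gives v = √(2gh/(1+k)) = √(2·9.8·2.019/1.5) ≈ 5.14 m/s.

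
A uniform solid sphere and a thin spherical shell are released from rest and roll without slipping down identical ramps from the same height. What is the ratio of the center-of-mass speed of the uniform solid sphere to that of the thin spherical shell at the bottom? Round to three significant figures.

v_ratio ≈ 1.09

Each satisfies Mgh = ½(1+k)Mv² with k = I/(MR²), so v ∝ 1/√(1+k).
For the uniform solid sphere k = 0.4; for the thin spherical shell k = 2/3.
v₁/v₂ = √((1+k₂)/(1+k₁)) = √(1.667/1.4) ≈ 1.09.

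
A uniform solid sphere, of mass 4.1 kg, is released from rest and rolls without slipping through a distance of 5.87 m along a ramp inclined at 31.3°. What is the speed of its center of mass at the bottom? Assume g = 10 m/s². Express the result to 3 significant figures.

v ≈ 6.60 m/s

For this body I = (2/5)MR², i.e. k = I/(MR²) = 0.4.
The rolling condition ω = v/R makes the rotational term ½I(v/R)² = ½kMv², so KE_total = ½(1+k)Mv² = (7/10)Mv².
The vertical drop is h = L sinθ = 5.87 × sin31.3° = 3.05 m.
Energy conservation: Mgh = (7/10)Mv², so v = √(2gh/(1+k)) = √(2 × 10 × 3.05 / 1.4) ≈ 6.60 m/s.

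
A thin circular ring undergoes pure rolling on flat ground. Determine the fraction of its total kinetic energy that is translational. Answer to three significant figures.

Here I = MR², so the shape factor k = I/(MR²) = 1.
With ω = v/R, KE_trans = ½Mv² and KE_rot = ½Iω² = ½kMv², so KE_total = ½(1+k)Mv².
The translational fraction is therefore 1/(1+k) = 1/2 ≈ 0.500.

fraction ≈ 0.500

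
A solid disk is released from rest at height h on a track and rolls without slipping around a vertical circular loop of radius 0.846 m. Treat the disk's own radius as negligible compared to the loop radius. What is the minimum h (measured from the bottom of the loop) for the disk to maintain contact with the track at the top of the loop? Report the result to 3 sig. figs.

h_min ≈ 2.33 m

For this body I = (1/2)MR², i.e. k = I/(MR²) = 0.5.
At the top of the loop, the minimum-contact condition is Mg = Mv_top²/r, so v_top² = gr.
With ω = v/R, the kinetic energy at speed v is ½(1+k)Mv² = (3/4)Mv².
Energy conservation from release (height h) to the top (height 2r): Mgh = Mg(2r) + (3/4)M·gr.
Thus h_min = 2r + (1+k)r/2 = r(2 + 1.5/2) = 0.846 × 2.75 ≈ 2.33 m.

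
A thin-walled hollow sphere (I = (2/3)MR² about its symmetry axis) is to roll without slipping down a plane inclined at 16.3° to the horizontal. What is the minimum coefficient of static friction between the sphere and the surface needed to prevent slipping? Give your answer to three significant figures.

μ_min ≈ 0.117

The moment of inertia is (2/3)MR², giving k ≡ I/(MR²) = 2/3.
Along the incline Mg sinθ − f = Ma, and torque about the center fR = Iα = kMR²(a/R) gives f = kMa.
These give a = g sinθ/(1+k) and the required friction f = kMg sinθ/(1+k).
With N = Mg cosθ, the no-slip condition f ≤ μN gives μ_min = f/N = k tanθ/(1+k).
μ_min = (2/3) × tan16.3° / 1.667 ≈ 0.117.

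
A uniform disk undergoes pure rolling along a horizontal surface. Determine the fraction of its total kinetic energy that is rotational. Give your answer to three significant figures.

fraction ≈ 0.333

For this body I = (1/2)MR², i.e. k = I/(MR²) = 0.5.
With ω = v/R, KE_trans = ½Mv² and KE_rot = ½Iω² = ½kMv², so KE_total = ½(1+k)Mv².
The rotational fraction is therefore k/(1+k) = 0.5/1.5 ≈ 0.333.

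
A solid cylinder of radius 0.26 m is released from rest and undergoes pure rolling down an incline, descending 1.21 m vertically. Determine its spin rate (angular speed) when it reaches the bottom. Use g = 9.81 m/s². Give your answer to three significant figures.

With I = (1/2)MR², the ratio k = I/(MR²) is 0.5.
Rolling without slipping gives ω = v/R, so the total kinetic energy is ½Mv² + ½Iω² = ½(1+k)Mv² = (3/4)Mv².
Energy conservation Mgh = ½(1+k)Mv² gives v = √(2gh/(1+k)) = √(2 × 9.81 × 1.21 / 1.5) = 3.978 m/s.
Then ω = v/R = 3.978 / 0.26 ≈ 15.3 rad/s.

ω ≈ 15.3 rad/s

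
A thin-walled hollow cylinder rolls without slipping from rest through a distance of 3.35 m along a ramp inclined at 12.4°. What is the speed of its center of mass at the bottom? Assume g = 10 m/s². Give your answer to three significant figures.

v ≈ 2.68 m/s

For this body I = MR², i.e. k = I/(MR²) = 1.
Rolling without slipping gives ω = v/R, so the total kinetic energy is ½Mv² + ½Iω² = ½(1+k)Mv² = Mv².
The vertical drop is h = L sinθ = 3.35 × sin12.4° = 0.7194 m.
Energy conservation: Mgh = Mv², so v = √(2gh/(1+k)) = √(2 × 10 × 0.7194 / 2) ≈ 2.68 m/s.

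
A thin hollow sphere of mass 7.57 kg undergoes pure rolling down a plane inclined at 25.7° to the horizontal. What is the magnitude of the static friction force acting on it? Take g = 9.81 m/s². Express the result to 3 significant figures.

Here I = (2/3)MR², so the shape factor k = I/(MR²) = 2/3.
Newton's second law down the slope: Mg sinθ − f = Ma. The torque equation fR = Iα (with α = a/R) gives f = kMa.
Combining, a = g sinθ/(1+k) and f = kMa = kMg sinθ/(1+k).
f = (2/3) × 7.57 × 9.81 × sin25.7° / 1.667 ≈ 12.9 N.

f ≈ 12.9 N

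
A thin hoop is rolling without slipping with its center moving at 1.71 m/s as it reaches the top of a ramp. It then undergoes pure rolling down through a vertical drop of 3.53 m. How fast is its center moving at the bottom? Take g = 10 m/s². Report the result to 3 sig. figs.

v ≈ 6.18 m/s

With I = MR², the ratio k = I/(MR²) is 1.
Rolling without slipping gives ω = v/R, so the total kinetic energy is ½Mv² + ½Iω² = ½(1+k)Mv² = Mv².
Conserving energy between top and bottom: Mv² = Mv₀² + Mgh, hence v² = v₀² + 2gh/(1+k).
v = √(1.71² + 2×10×3.53/2) = √38.22 ≈ 6.18 m/s.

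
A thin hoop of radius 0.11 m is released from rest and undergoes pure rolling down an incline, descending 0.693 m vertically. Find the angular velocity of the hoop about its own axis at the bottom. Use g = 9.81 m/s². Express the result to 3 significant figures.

For this body I = MR², i.e. k = I/(MR²) = 1.
Pure rolling means v = ωR; then KE = ½Mv² + ½I(v/R)² = ½(1+k)Mv² = Mv².
Energy conservation Mgh = ½(1+k)Mv² gives v = √(2gh/(1+k)) = √(2 × 9.81 × 0.693 / 2) = 2.607 m/s.
The angular speed follows from ω = v/R = 2.607/0.11 ≈ 23.7 rad/s.

ω ≈ 23.7 rad/s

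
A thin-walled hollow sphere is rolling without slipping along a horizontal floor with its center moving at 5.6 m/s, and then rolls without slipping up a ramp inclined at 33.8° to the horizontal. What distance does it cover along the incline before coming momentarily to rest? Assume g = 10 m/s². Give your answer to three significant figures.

Here I = (2/3)MR², so the shape factor k = I/(MR²) = 2/3.
Rolling without slipping gives ω = v/R, so the total kinetic energy is ½Mv² + ½Iω² = ½(1+k)Mv² = (5/6)Mv².
Setting this equal to Mgh gives the vertical rise h = (1+k)v₀²/(2g) = 1.667×5.6²/(2×10) = 2.613 m.
The distance along the slope is d = h/sinθ = 2.613/sin33.8° ≈ 4.70 m.

d ≈ 4.70 m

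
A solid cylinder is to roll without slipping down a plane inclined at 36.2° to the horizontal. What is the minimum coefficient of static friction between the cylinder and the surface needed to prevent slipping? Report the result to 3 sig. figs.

μ_min ≈ 0.244

For this body I = (1/2)MR², i.e. k = I/(MR²) = 0.5.
Along the incline Mg sinθ − f = Ma, and torque about the center fR = Iα = kMR²(a/R) gives f = kMa.
These give a = g sinθ/(1+k) and the required friction f = kMg sinθ/(1+k).
With N = Mg cosθ, the no-slip condition f ≤ μN gives μ_min = f/N = k tanθ/(1+k).
μ_min = 0.5 × tan36.2° / 1.5 ≈ 0.244.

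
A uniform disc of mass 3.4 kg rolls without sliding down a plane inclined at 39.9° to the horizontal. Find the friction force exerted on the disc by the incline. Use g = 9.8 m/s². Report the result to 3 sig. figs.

f ≈ 7.12 N

Here I = (1/2)MR², so the shape factor k = I/(MR²) = 0.5.
Translational: Mg sinθ − f = Ma. Rotational about the CM: fR = Iα = kMRa, so f = kMa.
Combining, a = g sinθ/(1+k) and f = kMa = kMg sinθ/(1+k).
f = 0.5 × 3.4 × 9.8 × sin39.9° / 1.5 ≈ 7.12 N.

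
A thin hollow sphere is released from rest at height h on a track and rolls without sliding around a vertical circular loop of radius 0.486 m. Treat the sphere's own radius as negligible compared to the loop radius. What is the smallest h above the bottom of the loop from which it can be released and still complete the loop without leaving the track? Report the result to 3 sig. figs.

h_min ≈ 1.38 m

With I = (2/3)MR², the ratio k = I/(MR²) is 2/3.
At the top of the loop, the minimum-contact condition is Mg = Mv_top²/r, so v_top² = gr.
With ω = v/R, the kinetic energy at speed v is ½(1+k)Mv² = (5/6)Mv².
Energy conservation from release (height h) to the top (height 2r): Mgh = Mg(2r) + (5/6)M·gr.
Thus h_min = 2r + (1+k)r/2 = r(2 + 1.667/2) = 0.486 × 2.833 ≈ 1.38 m.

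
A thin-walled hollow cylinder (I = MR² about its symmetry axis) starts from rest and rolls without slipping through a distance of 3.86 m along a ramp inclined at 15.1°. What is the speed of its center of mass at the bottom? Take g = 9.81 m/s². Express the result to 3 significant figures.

Here I = MR², so the shape factor k = I/(MR²) = 1.
Pure rolling means v = ωR; then KE = ½Mv² + ½I(v/R)² = ½(1+k)Mv² = Mv².
The vertical drop is h = L sinθ = 3.86 × sin15.1° = 1.006 m.
Setting Mgh = Mv² gives v = √(2gh/(1+k)) = √(2·9.81·1.006/2) ≈ 3.14 m/s.

v ≈ 3.14 m/s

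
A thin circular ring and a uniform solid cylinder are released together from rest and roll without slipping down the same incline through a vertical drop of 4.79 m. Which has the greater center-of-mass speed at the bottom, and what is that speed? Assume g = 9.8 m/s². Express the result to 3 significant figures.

the uniform solid cylinder, at v ≈ 7.91 m/s

For rolling without slipping, Mgh = ½(1+k)Mv² where k = I/(MR²), so v = √(2gh/(1+k)).
Thin circular ring: k = 1, giving v = √(2×9.8×4.79/2) = 6.851 m/s.
Uniform solid cylinder: k = 0.5, giving v = √(2×9.8×4.79/1.5) = 7.911 m/s.
The smaller k wins: the uniform solid cylinder, at ≈ 7.91 m/s.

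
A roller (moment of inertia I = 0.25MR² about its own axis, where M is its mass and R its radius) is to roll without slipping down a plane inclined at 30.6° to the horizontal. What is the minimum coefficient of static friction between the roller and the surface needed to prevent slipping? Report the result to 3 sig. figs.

The moment of inertia is 0.25MR², giving k ≡ I/(MR²) = 0.25.
Translational: Mg sinθ − f = Ma. Rotational about the CM: fR = Iα = kMRa, so f = kMa.
These give a = g sinθ/(1+k) and the required friction f = kMg sinθ/(1+k).
The normal force is N = Mg cosθ, so μ_min = f/N = k tanθ/(1+k).
μ_min = 0.25 × tan30.6° / 1.25 ≈ 0.118.

μ_min ≈ 0.118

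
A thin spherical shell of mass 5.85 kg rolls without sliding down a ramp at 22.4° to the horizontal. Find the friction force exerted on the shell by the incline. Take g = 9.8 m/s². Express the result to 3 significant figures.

With I = (2/3)MR², the ratio k = I/(MR²) is 2/3.
Along the incline Mg sinθ − f = Ma, and torque about the center fR = Iα = kMR²(a/R) gives f = kMa.
Combining, a = g sinθ/(1+k) and f = kMa = kMg sinθ/(1+k).
f = (2/3) × 5.85 × 9.8 × sin22.4° / 1.667 ≈ 8.74 N.

f ≈ 8.74 N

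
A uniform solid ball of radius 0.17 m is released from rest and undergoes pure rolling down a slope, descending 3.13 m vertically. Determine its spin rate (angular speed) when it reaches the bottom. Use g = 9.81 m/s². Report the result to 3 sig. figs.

ω ≈ 39.0 rad/s

With I = (2/5)MR², the ratio k = I/(MR²) is 0.4.
The rolling condition ω = v/R makes the rotational term ½I(v/R)² = ½kMv², so KE_total = ½(1+k)Mv² = (7/10)Mv².
Energy conservation Mgh = ½(1+k)Mv² gives v = √(2gh/(1+k)) = √(2 × 9.81 × 3.13 / 1.4) = 6.623 m/s.
Then ω = v/R = 6.623 / 0.17 ≈ 39.0 rad/s.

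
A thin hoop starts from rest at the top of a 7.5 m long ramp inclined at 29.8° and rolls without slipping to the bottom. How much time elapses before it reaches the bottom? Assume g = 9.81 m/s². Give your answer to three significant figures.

t ≈ 2.48 s

The moment of inertia is MR², giving k ≡ I/(MR²) = 1.
Translational: Mg sinθ − f = Ma. Rotational about the CM: fR = Iα = kMRa, so f = kMa.
Hence a = g sinθ/(1+k) = 9.81×sin29.8°/2 = 2.438 m/s².
With constant a from rest, t = √(2L/a) = √(2·7.5/2.438) ≈ 2.48 s.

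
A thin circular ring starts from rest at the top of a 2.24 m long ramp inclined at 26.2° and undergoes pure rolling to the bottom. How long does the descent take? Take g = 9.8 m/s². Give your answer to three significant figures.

With I = MR², the ratio k = I/(MR²) is 1.
Along the incline Mg sinθ − f = Ma, and torque about the center fR = Iα = kMR²(a/R) gives f = kMa.
Hence a = g sinθ/(1+k) = 9.8×sin26.2°/2 = 2.163 m/s².
Starting from rest, L = ½at², so t = √(2L/a) = √(2×2.24/2.163) ≈ 1.44 s.

t ≈ 1.44 s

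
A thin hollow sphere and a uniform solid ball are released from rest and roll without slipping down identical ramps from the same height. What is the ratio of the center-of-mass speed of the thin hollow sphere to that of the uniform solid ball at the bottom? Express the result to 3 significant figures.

Each satisfies Mgh = ½(1+k)Mv² with k = I/(MR²), so v ∝ 1/√(1+k).
For the thin hollow sphere k = 2/3; for the uniform solid ball k = 0.4.
v₁/v₂ = √((1+k₂)/(1+k₁)) = √(1.4/1.667) ≈ 0.917.

v_ratio ≈ 0.917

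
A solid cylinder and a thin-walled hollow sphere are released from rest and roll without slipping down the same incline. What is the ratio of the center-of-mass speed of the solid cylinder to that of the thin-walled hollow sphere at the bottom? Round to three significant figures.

v_ratio ≈ 1.05

Each satisfies Mgh = ½(1+k)Mv² with k = I/(MR²), so v ∝ 1/√(1+k).
For the solid cylinder k = 0.5; for the thin-walled hollow sphere k = 2/3.
v₁/v₂ = √((1+k₂)/(1+k₁)) = √(1.667/1.5) ≈ 1.05.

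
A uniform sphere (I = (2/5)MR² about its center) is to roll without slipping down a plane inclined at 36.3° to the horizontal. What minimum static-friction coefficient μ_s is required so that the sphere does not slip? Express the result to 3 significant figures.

The moment of inertia is (2/5)MR², giving k ≡ I/(MR²) = 0.4.
Newton's second law down the slope: Mg sinθ − f = Ma. The torque equation fR = Iα (with α = a/R) gives f = kMa.
These give a = g sinθ/(1+k) and the required friction f = kMg sinθ/(1+k).
With N = Mg cosθ, the no-slip condition f ≤ μN gives μ_min = f/N = k tanθ/(1+k).
μ_min = 0.4 × tan36.3° / 1.4 ≈ 0.210.

μ_min ≈ 0.210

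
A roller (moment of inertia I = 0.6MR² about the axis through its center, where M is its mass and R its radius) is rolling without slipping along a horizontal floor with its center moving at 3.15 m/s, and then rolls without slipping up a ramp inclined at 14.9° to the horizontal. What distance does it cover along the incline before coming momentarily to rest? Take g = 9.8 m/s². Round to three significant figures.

d ≈ 3.15 m

For this body I = 0.6MR², i.e. k = I/(MR²) = 0.6.
Pure rolling means v = ωR; then KE = ½Mv² + ½I(v/R)² = ½(1+k)Mv² = (4/5)Mv².
Setting this equal to Mgh gives the vertical rise h = (1+k)v₀²/(2g) = 1.6×3.15²/(2×9.8) = 0.81 m.
Along the incline, d = h/sinθ = 0.81/sin14.9° ≈ 3.15 m.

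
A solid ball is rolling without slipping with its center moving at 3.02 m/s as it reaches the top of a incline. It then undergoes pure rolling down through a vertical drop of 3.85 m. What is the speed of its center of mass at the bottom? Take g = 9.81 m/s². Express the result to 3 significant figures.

With I = (2/5)MR², the ratio k = I/(MR²) is 0.4.
Pure rolling means v = ωR; then KE = ½Mv² + ½I(v/R)² = ½(1+k)Mv² = (7/10)Mv².
Conserving energy between top and bottom: (7/10)Mv² = (7/10)Mv₀² + Mgh, hence v² = v₀² + 2gh/(1+k).
v = √(3.02² + 2×9.81×3.85/1.4) = √63.08 ≈ 7.94 m/s.

v ≈ 7.94 m/s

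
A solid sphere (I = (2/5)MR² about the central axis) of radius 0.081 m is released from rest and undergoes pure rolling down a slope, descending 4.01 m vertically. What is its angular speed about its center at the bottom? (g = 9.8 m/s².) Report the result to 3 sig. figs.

The moment of inertia is (2/5)MR², giving k ≡ I/(MR²) = 0.4.
Pure rolling means v = ωR; then KE = ½Mv² + ½I(v/R)² = ½(1+k)Mv² = (7/10)Mv².
Energy conservation Mgh = ½(1+k)Mv² gives v = √(2gh/(1+k)) = √(2 × 9.8 × 4.01 / 1.4) = 7.493 m/s.
Then ω = v/R = 7.493 / 0.081 ≈ 92.5 rad/s.

ω ≈ 92.5 rad/s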